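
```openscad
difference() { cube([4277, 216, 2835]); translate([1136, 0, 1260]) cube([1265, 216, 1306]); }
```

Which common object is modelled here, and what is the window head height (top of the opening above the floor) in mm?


A wall with a window opening. The window head height is 2566 mm.

A wall with a rectangular opening subtracted — a window. Sill at z = 1260, opening 1306 mm tall, so the head is at 1260 + 1306 = 2566 mm.


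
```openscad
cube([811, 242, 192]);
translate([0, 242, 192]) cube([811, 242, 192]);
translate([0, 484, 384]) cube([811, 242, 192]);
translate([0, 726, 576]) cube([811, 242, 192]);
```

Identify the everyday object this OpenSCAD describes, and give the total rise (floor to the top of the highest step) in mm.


A staircase. The total rise is 768 mm.

4 identical blocks, each offset up and back from the previous — a staircase. Each step is 192 mm tall and there are 4 of them, so the total rise is 4 × 192 = 768 mm.


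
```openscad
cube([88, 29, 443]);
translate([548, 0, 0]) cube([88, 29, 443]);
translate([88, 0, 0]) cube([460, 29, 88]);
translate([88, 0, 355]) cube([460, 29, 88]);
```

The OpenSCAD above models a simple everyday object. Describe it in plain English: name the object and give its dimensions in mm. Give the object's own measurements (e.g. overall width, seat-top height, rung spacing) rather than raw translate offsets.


A rectangular picture frame lying in the x–z plane (depth along y). The opening is 460 mm wide (x) by 267 mm tall (z), surrounded by a border 88 mm wide on all four sides. The frame is 29 mm deep and is made of two full-height vertical stiles with two horizontal rails fitted between them.


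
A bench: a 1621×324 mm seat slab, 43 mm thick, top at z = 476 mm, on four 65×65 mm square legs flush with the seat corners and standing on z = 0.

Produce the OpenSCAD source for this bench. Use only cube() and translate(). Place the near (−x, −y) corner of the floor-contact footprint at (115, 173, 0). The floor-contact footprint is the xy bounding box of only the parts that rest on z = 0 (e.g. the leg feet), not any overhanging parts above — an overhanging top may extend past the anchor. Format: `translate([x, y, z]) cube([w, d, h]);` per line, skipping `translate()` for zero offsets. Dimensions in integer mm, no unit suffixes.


translate([115, 173, 433]) cube([1621, 324, 43]);
translate([115, 173, 0]) cube([65, 65, 433]);
translate([115, 432, 0]) cube([65, 65, 433]);
translate([1671, 173, 0]) cube([65, 65, 433]);
translate([1671, 432, 0]) cube([65, 65, 433]);


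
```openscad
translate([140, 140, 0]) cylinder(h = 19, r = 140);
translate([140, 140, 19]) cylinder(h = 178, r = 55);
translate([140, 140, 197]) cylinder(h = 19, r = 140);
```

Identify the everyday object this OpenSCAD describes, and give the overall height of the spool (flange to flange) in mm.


A spool. The overall height is 216 mm.

Three coaxial cylinders, large–small–large — a spool. Two 19 mm flanges and a 178 mm core give 19 + 178 + 19 = 216 mm.


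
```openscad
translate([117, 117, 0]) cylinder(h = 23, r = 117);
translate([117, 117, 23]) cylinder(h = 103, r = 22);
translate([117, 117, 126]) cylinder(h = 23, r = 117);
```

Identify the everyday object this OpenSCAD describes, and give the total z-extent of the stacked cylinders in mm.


A spool. The overall height is 149 mm.

Three coaxial cylinders, large–small–large — a spool. Two 23 mm flanges and a 103 mm core give 23 + 103 + 23 = 149 mm.


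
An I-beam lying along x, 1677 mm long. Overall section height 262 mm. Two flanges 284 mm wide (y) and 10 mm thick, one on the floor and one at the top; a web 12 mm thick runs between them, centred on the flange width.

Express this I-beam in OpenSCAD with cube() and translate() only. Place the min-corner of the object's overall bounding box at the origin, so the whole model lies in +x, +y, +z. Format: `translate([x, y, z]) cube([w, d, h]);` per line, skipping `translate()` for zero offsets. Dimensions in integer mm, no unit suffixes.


cube([1677, 284, 10]);
translate([0, 136, 10]) cube([1677, 12, 242]);
translate([0, 0, 252]) cube([1677, 284, 10]);


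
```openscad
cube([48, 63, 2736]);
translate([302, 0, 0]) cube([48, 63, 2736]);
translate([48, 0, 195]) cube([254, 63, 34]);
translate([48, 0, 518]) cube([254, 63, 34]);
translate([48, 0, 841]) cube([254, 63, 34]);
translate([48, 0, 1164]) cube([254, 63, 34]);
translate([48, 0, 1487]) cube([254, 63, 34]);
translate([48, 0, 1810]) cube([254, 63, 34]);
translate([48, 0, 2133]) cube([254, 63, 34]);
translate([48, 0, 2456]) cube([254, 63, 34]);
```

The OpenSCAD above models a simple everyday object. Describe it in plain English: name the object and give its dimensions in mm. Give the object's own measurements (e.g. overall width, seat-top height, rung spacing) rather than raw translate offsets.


A straight ladder. Two 48×63 mm vertical rails, 2736 mm tall, stand 350 mm apart (outside-to-outside) with their front faces coplanar on the −y side. 8 rungs, each 63 mm deep and 34 mm tall, span between the inner faces of the rails, front faces flush with the rails. The lowest rung's underside is at z = 195 mm and rungs are spaced 323 mm apart (underside to underside).


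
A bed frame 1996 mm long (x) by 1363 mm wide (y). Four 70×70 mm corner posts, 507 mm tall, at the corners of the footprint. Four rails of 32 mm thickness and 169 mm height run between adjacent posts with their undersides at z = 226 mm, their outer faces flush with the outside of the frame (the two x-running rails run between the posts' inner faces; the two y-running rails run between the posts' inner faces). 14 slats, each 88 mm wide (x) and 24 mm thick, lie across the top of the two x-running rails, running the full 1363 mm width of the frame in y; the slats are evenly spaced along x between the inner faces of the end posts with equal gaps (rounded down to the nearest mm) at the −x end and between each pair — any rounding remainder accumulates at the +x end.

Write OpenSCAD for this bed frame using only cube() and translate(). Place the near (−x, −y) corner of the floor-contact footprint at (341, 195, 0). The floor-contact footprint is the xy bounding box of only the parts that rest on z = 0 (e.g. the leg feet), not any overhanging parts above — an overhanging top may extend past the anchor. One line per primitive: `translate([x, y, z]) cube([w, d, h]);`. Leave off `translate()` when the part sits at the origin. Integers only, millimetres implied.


translate([341, 195, 0]) cube([70, 70, 507]);
translate([341, 1488, 0]) cube([70, 70, 507]);
translate([2267, 195, 0]) cube([70, 70, 507]);
translate([2267, 1488, 0]) cube([70, 70, 507]);
translate([411, 195, 226]) cube([1856, 32, 169]);
translate([411, 1526, 226]) cube([1856, 32, 169]);
translate([341, 265, 226]) cube([32, 1223, 169]);
translate([2305, 265, 226]) cube([32, 1223, 169]);
translate([452, 195, 395]) cube([88, 1363, 24]);
translate([581, 195, 395]) cube([88, 1363, 24]);
translate([710, 195, 395]) cube([88, 1363, 24]);
translate([839, 195, 395]) cube([88, 1363, 24]);
translate([968, 195, 395]) cube([88, 1363, 24]);
translate([1097, 195, 395]) cube([88, 1363, 24]);
translate([1226, 195, 395]) cube([88, 1363, 24]);
translate([1355, 195, 395]) cube([88, 1363, 24]);
translate([1484, 195, 395]) cube([88, 1363, 24]);
translate([1613, 195, 395]) cube([88, 1363, 24]);
translate([1742, 195, 395]) cube([88, 1363, 24]);
translate([1871, 195, 395]) cube([88, 1363, 24]);
translate([2000, 195, 395]) cube([88, 1363, 24]);
translate([2129, 195, 395]) cube([88, 1363, 24]);


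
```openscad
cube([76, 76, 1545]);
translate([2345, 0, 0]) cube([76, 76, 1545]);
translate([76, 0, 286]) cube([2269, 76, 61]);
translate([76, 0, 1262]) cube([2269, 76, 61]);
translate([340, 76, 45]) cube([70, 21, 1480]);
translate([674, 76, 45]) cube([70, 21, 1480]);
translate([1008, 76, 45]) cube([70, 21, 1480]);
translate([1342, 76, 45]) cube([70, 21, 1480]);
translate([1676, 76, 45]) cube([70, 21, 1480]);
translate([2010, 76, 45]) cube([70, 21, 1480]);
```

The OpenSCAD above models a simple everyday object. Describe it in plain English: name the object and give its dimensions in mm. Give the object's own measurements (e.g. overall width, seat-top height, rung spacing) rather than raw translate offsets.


A fence section. Two 76×76 mm posts, 1545 mm tall, stand on the floor with a clear span of 2269 mm between their inner faces. Two horizontal rails of 76×61 mm section span the gap between the posts with their undersides at z = 286 mm and z = 1262 mm, flush with the posts' −y face. 6 pickets, each 70 mm wide, 21 mm thick and 1480 mm tall, are fixed to the +y face of the rails with their bottoms at z = 45 mm, spaced across the span with a 264 mm gap after the −x post and between neighbouring pickets, with 265 mm left before the +x post.


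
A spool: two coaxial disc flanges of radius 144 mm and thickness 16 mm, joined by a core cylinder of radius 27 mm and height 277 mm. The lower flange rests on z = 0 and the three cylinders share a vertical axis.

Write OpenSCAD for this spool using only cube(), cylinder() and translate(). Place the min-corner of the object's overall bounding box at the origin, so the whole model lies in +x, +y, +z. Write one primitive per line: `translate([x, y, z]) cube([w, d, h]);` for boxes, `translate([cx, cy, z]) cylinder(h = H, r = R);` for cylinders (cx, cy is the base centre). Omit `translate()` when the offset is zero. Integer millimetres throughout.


translate([144, 144, 0]) cylinder(h = 16, r = 144);
translate([144, 144, 16]) cylinder(h = 277, r = 27);
translate([144, 144, 293]) cylinder(h = 16, r = 144);


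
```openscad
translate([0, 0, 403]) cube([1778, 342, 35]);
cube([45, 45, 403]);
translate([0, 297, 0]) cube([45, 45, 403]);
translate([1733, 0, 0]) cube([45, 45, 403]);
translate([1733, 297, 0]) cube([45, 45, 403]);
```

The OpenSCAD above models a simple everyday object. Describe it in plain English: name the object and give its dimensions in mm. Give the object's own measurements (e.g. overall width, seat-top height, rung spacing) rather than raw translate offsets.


A long wooden bench with a 1778 mm (x) × 342 mm (y) seat, 35 mm thick, its top surface 438 mm above the floor. Four 45 mm square legs at the seat corners, flush with the edges, run from z = 0 to the seat underside.


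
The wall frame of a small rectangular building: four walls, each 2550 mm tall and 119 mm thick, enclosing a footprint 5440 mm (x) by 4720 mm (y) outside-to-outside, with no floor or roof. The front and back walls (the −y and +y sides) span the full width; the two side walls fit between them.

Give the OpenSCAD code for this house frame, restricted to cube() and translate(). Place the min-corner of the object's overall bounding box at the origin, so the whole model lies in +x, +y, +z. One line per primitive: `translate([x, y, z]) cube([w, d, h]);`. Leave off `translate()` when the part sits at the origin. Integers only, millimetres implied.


cube([5440, 119, 2550]);
translate([0, 4601, 0]) cube([5440, 119, 2550]);
translate([0, 119, 0]) cube([119, 4482, 2550]);
translate([5321, 119, 0]) cube([119, 4482, 2550]);


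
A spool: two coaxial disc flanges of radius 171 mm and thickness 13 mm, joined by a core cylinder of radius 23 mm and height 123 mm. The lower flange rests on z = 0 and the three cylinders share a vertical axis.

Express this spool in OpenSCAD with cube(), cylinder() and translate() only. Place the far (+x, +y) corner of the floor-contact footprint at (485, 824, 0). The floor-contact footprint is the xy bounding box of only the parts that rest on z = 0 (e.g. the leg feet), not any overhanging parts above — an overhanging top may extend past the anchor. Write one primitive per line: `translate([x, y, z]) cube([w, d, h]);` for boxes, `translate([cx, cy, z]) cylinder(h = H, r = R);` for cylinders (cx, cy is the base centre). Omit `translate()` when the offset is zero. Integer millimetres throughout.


translate([314, 653, 0]) cylinder(h = 13, r = 171);
translate([314, 653, 13]) cylinder(h = 123, r = 23);
translate([314, 653, 136]) cylinder(h = 13, r = 171);


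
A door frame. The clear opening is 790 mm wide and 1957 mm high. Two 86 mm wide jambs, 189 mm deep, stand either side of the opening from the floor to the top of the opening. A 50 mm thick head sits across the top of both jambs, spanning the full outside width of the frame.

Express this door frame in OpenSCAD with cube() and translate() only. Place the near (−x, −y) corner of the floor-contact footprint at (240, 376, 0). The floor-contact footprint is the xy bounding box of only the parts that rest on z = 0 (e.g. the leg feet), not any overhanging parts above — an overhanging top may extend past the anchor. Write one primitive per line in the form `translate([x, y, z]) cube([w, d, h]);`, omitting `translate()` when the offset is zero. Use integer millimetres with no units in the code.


translate([240, 376, 0]) cube([86, 189, 1957]);
translate([1116, 376, 0]) cube([86, 189, 1957]);
translate([240, 376, 1957]) cube([962, 189, 50]);


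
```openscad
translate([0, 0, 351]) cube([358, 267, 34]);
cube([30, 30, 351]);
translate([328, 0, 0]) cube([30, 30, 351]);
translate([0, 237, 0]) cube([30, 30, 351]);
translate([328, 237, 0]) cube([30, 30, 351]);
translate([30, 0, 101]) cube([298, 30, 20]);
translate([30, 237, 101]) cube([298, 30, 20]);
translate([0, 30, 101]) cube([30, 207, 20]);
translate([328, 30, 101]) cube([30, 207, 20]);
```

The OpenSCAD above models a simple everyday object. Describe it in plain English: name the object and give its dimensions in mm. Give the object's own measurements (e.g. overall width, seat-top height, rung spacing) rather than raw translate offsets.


A four-legged stool. The seat is a 358×267×34 mm slab whose top surface is at z = 385 mm; four square legs, each 30×30 mm in cross-section, run from the floor (z = 0) to the underside of the seat, each flush with a corner of the seat. Four stretchers, 30 mm wide and 20 mm tall, connect adjacent legs with their undersides at z = 101 mm, each running between the inner faces of the legs it joins and aligned with the legs' outer faces on the other axis.


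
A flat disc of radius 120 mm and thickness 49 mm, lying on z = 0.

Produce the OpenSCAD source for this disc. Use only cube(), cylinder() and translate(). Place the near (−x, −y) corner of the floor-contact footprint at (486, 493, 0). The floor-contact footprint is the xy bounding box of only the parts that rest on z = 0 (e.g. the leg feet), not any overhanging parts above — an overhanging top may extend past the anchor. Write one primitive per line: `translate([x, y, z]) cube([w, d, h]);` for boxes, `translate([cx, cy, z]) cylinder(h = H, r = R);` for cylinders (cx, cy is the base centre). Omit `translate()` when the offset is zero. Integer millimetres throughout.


translate([606, 613, 0]) cylinder(h = 49, r = 120);


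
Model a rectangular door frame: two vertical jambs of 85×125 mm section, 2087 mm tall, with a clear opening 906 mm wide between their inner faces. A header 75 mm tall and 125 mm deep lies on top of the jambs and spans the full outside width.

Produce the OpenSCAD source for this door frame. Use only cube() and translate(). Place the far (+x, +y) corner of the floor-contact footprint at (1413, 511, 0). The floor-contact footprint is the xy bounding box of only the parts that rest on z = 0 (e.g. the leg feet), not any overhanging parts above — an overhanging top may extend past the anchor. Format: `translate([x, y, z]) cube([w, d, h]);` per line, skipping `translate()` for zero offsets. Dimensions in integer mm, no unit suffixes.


translate([337, 386, 0]) cube([85, 125, 2087]);
translate([1328, 386, 0]) cube([85, 125, 2087]);
translate([337, 386, 2087]) cube([1076, 125, 75]);


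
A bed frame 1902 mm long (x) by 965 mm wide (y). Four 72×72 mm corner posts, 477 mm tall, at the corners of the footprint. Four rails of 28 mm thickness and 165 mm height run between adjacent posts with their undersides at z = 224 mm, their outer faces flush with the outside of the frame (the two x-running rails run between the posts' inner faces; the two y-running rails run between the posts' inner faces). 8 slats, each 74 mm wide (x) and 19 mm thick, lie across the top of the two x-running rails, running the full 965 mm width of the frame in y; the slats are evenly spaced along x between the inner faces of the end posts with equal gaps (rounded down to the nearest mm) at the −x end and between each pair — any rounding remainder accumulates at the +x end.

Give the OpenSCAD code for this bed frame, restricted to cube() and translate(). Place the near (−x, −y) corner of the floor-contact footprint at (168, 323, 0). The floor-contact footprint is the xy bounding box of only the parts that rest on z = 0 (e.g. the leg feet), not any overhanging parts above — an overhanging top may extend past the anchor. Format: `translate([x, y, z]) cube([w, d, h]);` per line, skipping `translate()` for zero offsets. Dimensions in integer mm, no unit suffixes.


translate([168, 323, 0]) cube([72, 72, 477]);
translate([168, 1216, 0]) cube([72, 72, 477]);
translate([1998, 323, 0]) cube([72, 72, 477]);
translate([1998, 1216, 0]) cube([72, 72, 477]);
translate([240, 323, 224]) cube([1758, 28, 165]);
translate([240, 1260, 224]) cube([1758, 28, 165]);
translate([168, 395, 224]) cube([28, 821, 165]);
translate([2042, 395, 224]) cube([28, 821, 165]);
translate([369, 323, 389]) cube([74, 965, 19]);
translate([572, 323, 389]) cube([74, 965, 19]);
translate([775, 323, 389]) cube([74, 965, 19]);
translate([978, 323, 389]) cube([74, 965, 19]);
translate([1181, 323, 389]) cube([74, 965, 19]);
translate([1384, 323, 389]) cube([74, 965, 19]);
translate([1587, 323, 389]) cube([74, 965, 19]);
translate([1790, 323, 389]) cube([74, 965, 19]);


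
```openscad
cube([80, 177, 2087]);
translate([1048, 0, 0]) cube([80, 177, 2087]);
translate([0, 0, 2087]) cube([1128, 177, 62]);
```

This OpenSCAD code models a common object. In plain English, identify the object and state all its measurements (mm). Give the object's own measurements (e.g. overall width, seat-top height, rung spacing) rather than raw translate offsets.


A door frame. The clear opening is 968 mm wide and 2087 mm high. Two 80 mm wide jambs, 177 mm deep, stand either side of the opening from the floor to the top of the opening. A 62 mm thick head sits across the top of both jambs, spanning the full outside width of the frame.


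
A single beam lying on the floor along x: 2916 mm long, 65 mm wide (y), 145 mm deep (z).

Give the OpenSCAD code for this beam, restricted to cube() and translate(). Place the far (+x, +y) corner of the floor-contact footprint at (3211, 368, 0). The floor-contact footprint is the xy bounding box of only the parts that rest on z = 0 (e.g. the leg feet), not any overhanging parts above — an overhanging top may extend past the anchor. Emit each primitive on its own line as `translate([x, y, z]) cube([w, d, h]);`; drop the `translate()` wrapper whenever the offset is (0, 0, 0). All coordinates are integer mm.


translate([295, 303, 0]) cube([2916, 65, 145]);


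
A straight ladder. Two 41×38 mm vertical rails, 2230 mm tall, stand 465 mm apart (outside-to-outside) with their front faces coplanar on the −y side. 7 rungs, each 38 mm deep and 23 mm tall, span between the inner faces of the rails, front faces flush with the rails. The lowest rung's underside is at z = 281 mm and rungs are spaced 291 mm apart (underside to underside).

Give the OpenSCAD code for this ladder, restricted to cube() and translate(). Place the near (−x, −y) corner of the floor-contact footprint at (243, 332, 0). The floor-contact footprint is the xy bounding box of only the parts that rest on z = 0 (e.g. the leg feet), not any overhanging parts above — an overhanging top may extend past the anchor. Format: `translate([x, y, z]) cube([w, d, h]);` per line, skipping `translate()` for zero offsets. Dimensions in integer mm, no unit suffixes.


translate([243, 332, 0]) cube([41, 38, 2230]);
translate([667, 332, 0]) cube([41, 38, 2230]);
translate([284, 332, 281]) cube([383, 38, 23]);
translate([284, 332, 572]) cube([383, 38, 23]);
translate([284, 332, 863]) cube([383, 38, 23]);
translate([284, 332, 1154]) cube([383, 38, 23]);
translate([284, 332, 1445]) cube([383, 38, 23]);
translate([284, 332, 1736]) cube([383, 38, 23]);
translate([284, 332, 2027]) cube([383, 38, 23]);


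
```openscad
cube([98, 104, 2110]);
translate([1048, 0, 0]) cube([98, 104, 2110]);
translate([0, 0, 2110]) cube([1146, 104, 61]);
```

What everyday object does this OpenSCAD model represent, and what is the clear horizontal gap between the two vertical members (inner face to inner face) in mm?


A door frame. The clear opening width is 950 mm.

Two 2110 mm tall posts with a header on top — a door frame. The left jamb is 98 mm wide at x = 0; the right jamb starts at x = 1048. The clear opening is 1048 − 98 = 950 mm.


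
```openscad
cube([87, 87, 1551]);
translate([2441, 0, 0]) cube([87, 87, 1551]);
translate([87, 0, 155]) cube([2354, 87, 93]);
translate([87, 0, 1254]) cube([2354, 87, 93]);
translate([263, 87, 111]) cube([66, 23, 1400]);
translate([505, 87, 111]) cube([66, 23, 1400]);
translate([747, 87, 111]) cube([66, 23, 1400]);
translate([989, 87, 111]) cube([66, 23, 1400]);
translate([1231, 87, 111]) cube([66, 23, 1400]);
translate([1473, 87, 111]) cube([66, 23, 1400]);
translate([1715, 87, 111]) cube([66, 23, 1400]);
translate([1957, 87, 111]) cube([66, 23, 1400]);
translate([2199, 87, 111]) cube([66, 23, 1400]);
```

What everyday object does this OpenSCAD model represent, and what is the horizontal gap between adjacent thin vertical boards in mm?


A fence section. The picket gap is 176 mm.

Two posts, two rails, 9 pickets — a fence section. Span 2354 mm holds 9 pickets of 66 mm with 10 equal gaps: ⌊(2354 − 9·66) / 10⌋ = 176 mm.


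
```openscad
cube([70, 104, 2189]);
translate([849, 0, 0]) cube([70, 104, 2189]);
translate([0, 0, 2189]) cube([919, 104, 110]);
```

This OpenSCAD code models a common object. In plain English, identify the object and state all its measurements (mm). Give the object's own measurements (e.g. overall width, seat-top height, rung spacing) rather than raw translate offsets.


A door frame. The clear opening is 779 mm wide and 2189 mm high. Two 70 mm wide jambs, 104 mm deep, stand either side of the opening from the floor to the top of the opening. A 110 mm thick head sits across the top of both jambs, spanning the full outside width of the frame.


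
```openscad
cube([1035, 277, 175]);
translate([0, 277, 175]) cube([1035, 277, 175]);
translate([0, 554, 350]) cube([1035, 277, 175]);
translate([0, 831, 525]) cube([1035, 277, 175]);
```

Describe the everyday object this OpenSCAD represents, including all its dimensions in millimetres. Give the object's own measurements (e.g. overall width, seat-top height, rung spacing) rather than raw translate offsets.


A straight staircase of 4 solid steps. Each step is 1035 mm wide (x), 277 mm deep (y, the going) and 175 mm tall (the rise). The first step rests on the floor; each subsequent step sits one going further in +y and one rise higher in +z, directly behind and above the previous step with no overlap.


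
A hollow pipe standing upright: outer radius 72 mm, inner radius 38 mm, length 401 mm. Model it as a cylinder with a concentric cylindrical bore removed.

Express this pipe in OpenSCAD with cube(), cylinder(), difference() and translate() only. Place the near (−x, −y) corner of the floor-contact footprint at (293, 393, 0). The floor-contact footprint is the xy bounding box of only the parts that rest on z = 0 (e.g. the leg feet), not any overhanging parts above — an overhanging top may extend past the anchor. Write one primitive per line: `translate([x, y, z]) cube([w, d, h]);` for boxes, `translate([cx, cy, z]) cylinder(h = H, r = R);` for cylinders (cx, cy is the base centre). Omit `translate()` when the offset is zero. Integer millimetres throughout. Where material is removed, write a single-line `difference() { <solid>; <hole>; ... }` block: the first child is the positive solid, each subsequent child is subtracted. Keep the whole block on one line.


difference() { translate([365, 465, 0]) cylinder(h = 401, r = 72); translate([365, 465, 0]) cylinder(h = 401, r = 38); }


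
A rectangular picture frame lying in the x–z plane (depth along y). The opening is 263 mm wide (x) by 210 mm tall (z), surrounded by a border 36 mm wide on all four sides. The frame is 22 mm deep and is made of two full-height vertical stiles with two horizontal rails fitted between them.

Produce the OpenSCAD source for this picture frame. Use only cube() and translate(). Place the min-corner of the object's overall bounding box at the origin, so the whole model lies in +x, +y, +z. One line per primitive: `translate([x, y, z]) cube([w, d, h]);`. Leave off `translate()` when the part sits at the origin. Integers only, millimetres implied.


cube([36, 22, 282]);
translate([299, 0, 0]) cube([36, 22, 282]);
translate([36, 0, 0]) cube([263, 22, 36]);
translate([36, 0, 246]) cube([263, 22, 36]);


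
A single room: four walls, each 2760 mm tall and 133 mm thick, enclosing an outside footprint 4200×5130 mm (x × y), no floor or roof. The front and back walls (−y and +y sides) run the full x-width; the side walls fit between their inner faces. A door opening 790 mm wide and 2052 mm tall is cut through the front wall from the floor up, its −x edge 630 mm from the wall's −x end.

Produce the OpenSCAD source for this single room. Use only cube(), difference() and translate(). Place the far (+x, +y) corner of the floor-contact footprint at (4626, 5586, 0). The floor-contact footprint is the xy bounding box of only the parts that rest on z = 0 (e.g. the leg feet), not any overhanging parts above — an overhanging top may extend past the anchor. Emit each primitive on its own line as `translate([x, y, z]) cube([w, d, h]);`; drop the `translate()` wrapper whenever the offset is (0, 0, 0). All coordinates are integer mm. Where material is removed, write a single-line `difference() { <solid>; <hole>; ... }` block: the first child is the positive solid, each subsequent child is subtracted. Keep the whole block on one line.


difference() { translate([426, 456, 0]) cube([4200, 133, 2760]); translate([1056, 456, 0]) cube([790, 133, 2052]); }
translate([426, 5453, 0]) cube([4200, 133, 2760]);
translate([426, 589, 0]) cube([133, 4864, 2760]);
translate([4493, 589, 0]) cube([133, 4864, 2760]);


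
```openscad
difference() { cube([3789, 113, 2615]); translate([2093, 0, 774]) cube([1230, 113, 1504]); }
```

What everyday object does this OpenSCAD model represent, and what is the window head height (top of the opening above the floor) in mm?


A wall with a window opening. The window head height is 2278 mm.

A wall with a rectangular opening subtracted — a window. Sill at z = 774, opening 1504 mm tall, so the head is at 774 + 1504 = 2278 mm.


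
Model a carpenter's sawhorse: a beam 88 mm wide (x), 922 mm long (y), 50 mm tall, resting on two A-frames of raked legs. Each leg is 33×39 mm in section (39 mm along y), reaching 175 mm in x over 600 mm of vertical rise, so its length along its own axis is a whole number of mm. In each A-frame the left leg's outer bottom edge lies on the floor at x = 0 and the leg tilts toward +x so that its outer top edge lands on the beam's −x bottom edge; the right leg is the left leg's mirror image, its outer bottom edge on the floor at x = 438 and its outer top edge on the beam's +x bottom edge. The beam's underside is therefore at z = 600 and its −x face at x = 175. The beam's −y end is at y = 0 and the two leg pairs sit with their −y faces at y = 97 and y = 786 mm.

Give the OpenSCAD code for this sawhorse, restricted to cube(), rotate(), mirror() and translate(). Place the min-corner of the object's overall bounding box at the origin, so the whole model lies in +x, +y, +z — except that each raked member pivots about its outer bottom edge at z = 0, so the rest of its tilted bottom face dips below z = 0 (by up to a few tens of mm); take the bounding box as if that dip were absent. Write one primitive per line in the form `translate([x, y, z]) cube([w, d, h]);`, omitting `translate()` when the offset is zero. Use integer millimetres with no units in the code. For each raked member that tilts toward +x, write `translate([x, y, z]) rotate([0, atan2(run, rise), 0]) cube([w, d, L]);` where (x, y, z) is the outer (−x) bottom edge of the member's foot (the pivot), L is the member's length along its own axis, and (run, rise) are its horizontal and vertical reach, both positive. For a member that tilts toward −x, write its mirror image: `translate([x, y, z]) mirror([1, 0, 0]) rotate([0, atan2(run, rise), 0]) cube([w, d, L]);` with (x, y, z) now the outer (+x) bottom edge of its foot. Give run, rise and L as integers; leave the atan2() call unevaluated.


translate([175, 0, 600]) cube([88, 922, 50]);
translate([0, 97, 0]) rotate([0, atan2(175, 600), 0]) cube([33, 39, 625]);
translate([438, 97, 0]) mirror([1, 0, 0]) rotate([0, atan2(175, 600), 0]) cube([33, 39, 625]);
translate([0, 786, 0]) rotate([0, atan2(175, 600), 0]) cube([33, 39, 625]);
translate([438, 786, 0]) mirror([1, 0, 0]) rotate([0, atan2(175, 600), 0]) cube([33, 39, 625]);


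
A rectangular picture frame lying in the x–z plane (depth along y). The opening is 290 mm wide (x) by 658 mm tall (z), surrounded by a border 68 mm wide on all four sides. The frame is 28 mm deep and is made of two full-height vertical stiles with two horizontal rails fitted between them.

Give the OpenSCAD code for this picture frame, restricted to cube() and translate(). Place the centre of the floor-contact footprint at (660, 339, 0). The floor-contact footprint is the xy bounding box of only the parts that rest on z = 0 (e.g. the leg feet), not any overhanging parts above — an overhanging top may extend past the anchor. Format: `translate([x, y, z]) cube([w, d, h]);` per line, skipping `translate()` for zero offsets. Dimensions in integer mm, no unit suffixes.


translate([447, 325, 0]) cube([68, 28, 794]);
translate([805, 325, 0]) cube([68, 28, 794]);
translate([515, 325, 0]) cube([290, 28, 68]);
translate([515, 325, 726]) cube([290, 28, 68]);


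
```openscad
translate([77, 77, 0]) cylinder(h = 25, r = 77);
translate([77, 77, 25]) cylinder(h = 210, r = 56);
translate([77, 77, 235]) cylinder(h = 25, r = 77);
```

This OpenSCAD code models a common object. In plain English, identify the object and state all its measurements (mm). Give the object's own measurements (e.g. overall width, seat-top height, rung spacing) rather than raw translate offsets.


A spool: two coaxial disc flanges of radius 77 mm and thickness 25 mm, joined by a core cylinder of radius 56 mm and height 210 mm. The lower flange rests on z = 0 and the three cylinders share a vertical axis.


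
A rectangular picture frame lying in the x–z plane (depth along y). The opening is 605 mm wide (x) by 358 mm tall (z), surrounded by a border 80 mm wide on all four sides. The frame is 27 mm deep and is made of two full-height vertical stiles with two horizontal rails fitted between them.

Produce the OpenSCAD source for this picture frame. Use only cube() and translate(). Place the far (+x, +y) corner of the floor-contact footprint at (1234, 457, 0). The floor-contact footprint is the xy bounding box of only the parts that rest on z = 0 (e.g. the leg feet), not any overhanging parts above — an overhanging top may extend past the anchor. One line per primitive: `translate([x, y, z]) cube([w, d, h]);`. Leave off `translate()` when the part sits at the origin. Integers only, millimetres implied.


translate([469, 430, 0]) cube([80, 27, 518]);
translate([1154, 430, 0]) cube([80, 27, 518]);
translate([549, 430, 0]) cube([605, 27, 80]);
translate([549, 430, 438]) cube([605, 27, 80]);


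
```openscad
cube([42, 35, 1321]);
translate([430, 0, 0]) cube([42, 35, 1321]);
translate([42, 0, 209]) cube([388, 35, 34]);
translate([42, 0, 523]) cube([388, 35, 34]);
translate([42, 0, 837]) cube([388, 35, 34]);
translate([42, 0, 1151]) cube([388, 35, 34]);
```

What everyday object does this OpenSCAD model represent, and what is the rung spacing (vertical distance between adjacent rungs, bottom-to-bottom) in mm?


A ladder. The rung spacing is 314 mm.

Two tall 42×35 posts with 4 short bars between them — a ladder. Adjacent rungs sit at z = 209 and z = 523, so the spacing is 523 − 209 = 314 mm.


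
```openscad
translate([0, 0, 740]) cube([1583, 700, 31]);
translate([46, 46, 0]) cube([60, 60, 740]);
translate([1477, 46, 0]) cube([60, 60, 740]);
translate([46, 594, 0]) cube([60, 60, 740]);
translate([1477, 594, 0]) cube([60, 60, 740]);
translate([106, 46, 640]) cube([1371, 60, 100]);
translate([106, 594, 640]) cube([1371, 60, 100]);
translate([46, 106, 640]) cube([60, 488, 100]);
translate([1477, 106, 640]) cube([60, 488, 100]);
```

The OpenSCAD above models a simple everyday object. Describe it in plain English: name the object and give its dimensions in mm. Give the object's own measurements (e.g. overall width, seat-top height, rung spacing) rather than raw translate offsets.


A table: top 1583 mm (x) × 700 mm (y), 31 mm thick, upper face at z = 771 mm, on four 60×60 mm square legs, each inset 46 mm from the nearest pair of top edges from z = 0 to the bottom of the top. Four apron rails, 60 mm thick and 100 mm tall, run between adjacent legs with their top edges flush with the underside of the top and their outer faces flush with the legs' outer faces.


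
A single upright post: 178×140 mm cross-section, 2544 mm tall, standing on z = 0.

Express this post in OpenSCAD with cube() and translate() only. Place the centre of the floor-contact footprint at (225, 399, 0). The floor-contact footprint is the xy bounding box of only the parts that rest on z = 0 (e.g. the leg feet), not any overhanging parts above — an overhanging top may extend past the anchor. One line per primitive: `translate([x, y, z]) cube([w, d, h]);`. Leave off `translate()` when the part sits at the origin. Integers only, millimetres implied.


translate([136, 329, 0]) cube([178, 140, 2544]);


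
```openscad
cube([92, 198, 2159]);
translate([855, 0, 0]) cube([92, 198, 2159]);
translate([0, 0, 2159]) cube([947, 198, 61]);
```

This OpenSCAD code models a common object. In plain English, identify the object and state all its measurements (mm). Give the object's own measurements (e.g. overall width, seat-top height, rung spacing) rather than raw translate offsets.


A door frame. The clear opening is 763 mm wide and 2159 mm high. Two 92 mm wide jambs, 198 mm deep, stand either side of the opening from the floor to the top of the opening. A 61 mm thick head sits across the top of both jambs, spanning the full outside width of the frame.


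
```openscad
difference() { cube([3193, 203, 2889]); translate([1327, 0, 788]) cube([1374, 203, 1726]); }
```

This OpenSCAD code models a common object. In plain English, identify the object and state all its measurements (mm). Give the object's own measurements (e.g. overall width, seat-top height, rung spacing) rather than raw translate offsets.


A wall 3193 mm long (x), 203 mm thick (y), 2889 mm tall, with a rectangular window opening cut through it. The opening is 1374 mm wide and 1726 mm tall; its sill is at z = 788 mm and its near (−x) edge is 1327 mm from the wall's −x end. The opening passes through the full wall thickness.


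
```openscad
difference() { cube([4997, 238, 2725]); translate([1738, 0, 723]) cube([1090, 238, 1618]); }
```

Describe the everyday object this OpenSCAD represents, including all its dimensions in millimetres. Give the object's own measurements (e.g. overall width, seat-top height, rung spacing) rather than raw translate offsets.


A wall 4997 mm long (x), 238 mm thick (y), 2725 mm tall, with a rectangular window opening cut through it. The opening is 1090 mm wide and 1618 mm tall; its sill is at z = 723 mm and its near (−x) edge is 1738 mm from the wall's −x end. The opening passes through the full wall thickness.


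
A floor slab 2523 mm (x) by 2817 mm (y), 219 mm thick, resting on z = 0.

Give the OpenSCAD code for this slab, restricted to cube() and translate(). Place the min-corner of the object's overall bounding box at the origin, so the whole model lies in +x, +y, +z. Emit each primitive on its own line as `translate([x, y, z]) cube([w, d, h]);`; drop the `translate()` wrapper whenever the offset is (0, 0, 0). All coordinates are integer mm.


cube([2523, 2817, 219]);


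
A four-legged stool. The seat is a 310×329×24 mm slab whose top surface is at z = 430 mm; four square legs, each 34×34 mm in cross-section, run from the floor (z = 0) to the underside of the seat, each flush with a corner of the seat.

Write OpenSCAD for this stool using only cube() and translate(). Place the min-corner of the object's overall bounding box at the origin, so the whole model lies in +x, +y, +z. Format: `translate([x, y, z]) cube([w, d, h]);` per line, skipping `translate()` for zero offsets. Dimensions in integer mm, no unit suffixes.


translate([0, 0, 406]) cube([310, 329, 24]);
cube([34, 34, 406]);
translate([276, 0, 0]) cube([34, 34, 406]);
translate([0, 295, 0]) cube([34, 34, 406]);
translate([276, 295, 0]) cube([34, 34, 406]);


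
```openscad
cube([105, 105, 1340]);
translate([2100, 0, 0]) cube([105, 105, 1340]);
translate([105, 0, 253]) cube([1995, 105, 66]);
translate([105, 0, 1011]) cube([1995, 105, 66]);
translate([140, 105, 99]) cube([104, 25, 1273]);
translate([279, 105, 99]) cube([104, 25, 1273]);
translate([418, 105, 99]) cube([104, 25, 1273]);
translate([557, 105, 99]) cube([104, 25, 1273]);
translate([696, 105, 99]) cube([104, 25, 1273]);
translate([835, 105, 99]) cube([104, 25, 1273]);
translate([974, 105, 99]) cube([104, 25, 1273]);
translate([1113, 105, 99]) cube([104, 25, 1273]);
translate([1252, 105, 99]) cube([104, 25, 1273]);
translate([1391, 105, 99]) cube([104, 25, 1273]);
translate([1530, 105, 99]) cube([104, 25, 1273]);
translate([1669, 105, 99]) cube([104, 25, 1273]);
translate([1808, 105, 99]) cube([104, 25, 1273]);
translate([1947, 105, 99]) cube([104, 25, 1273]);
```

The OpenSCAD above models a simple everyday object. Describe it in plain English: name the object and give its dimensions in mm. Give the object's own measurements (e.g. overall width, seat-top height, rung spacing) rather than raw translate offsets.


A fence section. Two 105×105 mm posts, 1340 mm tall, stand on the floor with a clear span of 1995 mm between their inner faces. Two horizontal rails of 105×66 mm section span the gap between the posts with their undersides at z = 253 mm and z = 1011 mm, flush with the posts' −y face. 14 pickets, each 104 mm wide, 25 mm thick and 1273 mm tall, are fixed to the +y face of the rails with their bottoms at z = 99 mm, spaced across the span with a 35 mm gap after the −x post and between neighbouring pickets, with 49 mm left before the +x post.


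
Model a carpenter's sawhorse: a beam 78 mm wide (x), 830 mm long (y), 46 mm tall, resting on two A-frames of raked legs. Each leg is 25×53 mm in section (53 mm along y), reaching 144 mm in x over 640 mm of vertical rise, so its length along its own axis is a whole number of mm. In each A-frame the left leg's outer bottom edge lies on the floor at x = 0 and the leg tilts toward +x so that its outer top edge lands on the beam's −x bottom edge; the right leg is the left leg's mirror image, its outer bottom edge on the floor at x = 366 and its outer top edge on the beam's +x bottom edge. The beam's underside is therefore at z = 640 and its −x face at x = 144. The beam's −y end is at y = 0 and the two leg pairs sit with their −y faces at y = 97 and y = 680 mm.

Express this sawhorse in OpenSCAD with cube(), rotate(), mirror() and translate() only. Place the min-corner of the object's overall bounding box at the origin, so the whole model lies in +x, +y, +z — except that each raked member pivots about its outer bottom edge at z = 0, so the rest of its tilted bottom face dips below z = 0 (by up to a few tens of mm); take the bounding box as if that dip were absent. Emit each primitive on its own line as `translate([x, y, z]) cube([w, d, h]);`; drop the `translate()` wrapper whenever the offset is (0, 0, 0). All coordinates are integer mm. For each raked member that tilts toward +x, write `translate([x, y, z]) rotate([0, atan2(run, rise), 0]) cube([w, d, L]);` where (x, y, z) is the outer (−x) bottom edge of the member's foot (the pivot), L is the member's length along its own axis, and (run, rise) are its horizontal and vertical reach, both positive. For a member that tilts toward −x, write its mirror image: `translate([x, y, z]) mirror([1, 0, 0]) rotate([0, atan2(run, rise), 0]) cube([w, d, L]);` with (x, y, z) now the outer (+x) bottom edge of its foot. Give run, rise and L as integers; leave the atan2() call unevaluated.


translate([144, 0, 640]) cube([78, 830, 46]);
translate([0, 97, 0]) rotate([0, atan2(144, 640), 0]) cube([25, 53, 656]);
translate([366, 97, 0]) mirror([1, 0, 0]) rotate([0, atan2(144, 640), 0]) cube([25, 53, 656]);
translate([0, 680, 0]) rotate([0, atan2(144, 640), 0]) cube([25, 53, 656]);
translate([366, 680, 0]) mirror([1, 0, 0]) rotate([0, atan2(144, 640), 0]) cube([25, 53, 656]);
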